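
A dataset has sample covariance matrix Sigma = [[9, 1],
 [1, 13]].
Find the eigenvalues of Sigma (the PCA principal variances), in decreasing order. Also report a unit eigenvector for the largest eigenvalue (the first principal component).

Step 1 — characteristic polynomial of 2×2 Sigma:
  det(Sigma - λI) = λ² - trace · λ + det = 0.
  trace = 9 + 13 = 22, det = 9·13 - (1)² = 116.
Step 2 — discriminant:
  Δ = trace² - 4·det = 484 - 464 = 20.
Step 3 — eigenvalues:
  λ = (trace ± √Δ)/2 = (22 ± 4.4721)/2,
  λ_1 = 13.2361,  λ_2 = 8.7639.

Step 4 — unit eigenvector for λ_1: solve (Sigma - λ_1 I)v = 0. First row:
  (9 - 13.2361)·v_x + (1)·v_y = 0, i.e. (-4.2361)·v_x + (1)·v_y = 0,
  so v ∝ (b, λ_1 - a) = (1, 4.2361) = u.
  ||u|| = √((1)² + (4.2361)²) = √(18.9443) ≈ 4.3525,
  v_1 = u/||u|| ≈ (0.2298, 0.9732) (||v_1|| = 1).

λ_1 = 13.2361,  λ_2 = 8.7639;  v_1 ≈ (0.2298, 0.9732)


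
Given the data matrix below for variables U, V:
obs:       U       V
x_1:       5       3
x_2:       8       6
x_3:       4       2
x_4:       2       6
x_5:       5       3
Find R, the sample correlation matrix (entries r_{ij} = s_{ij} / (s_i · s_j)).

Step 1 — column means:
  mean(U) = (5 + 8 + 4 + 2 + 5) / 5 = 24/5 = 4.8
  mean(V) = (3 + 6 + 2 + 6 + 3) / 5 = 20/5 = 4

Step 2 — sample variances and covariances s[i,j] = (1/(n-1)) · Σ_k (x_{k,i} - mean_i) · (x_{k,j} - mean_j), with n-1 = 4:
  s[U,U] = ((0.2)·(0.2) + (3.2)·(3.2) + (-0.8)·(-0.8) + (-2.8)·(-2.8) + (0.2)·(0.2)) / 4 = 18.8/4 = 4.7
  s[U,V] = ((0.2)·(-1) + (3.2)·(2) + (-0.8)·(-2) + (-2.8)·(2) + (0.2)·(-1)) / 4 = 2/4 = 0.5
  s[V,V] = ((-1)·(-1) + (2)·(2) + (-2)·(-2) + (2)·(2) + (-1)·(-1)) / 4 = 14/4 = 3.5
  Sample standard deviations s_i = √(s[i,i]):
  s(U) = √(4.7) = 2.1679
  s(V) = √(3.5) = 1.8708

Step 3 — r_{ij} = s_{ij} / (s_i · s_j):
  r[U,U] = 1 (diagonal).
  r[U,V] = 0.5 / (2.1679 · 1.8708) = 0.5 / 4.0559 = 0.1233
  r[V,V] = 1 (diagonal).

R is symmetric with unit diagonal. Assembling:

R = [[1, 0.1233],
 [0.1233, 1]]


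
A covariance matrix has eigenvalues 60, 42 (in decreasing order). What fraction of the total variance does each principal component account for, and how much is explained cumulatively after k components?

Step 1 — total variance = trace(Sigma) = Σ λ_i = 60 + 42 = 102.

Step 2 — fraction explained by component i = λ_i / Σ λ:
  PC1: 60/102 = 0.5882
  PC2: 42/102 = 0.4118

Step 3 — cumulative fraction after k components = (λ_1 + ... + λ_k) / Σ λ:
  k = 1: 60/102 = 0.5882
  k = 2: (60 + 42)/102 = 102/102 = 1

Summary (fraction, with percent):

explained: PC1 0.5882 (58.82%), PC2 0.4118 (41.18%);  cumulative: 0.5882, 1


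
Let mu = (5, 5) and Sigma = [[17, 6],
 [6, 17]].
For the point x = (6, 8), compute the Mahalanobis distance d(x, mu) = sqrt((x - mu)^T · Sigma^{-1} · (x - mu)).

Step 1 — centre the observation: (x - mu) = (1, 3).

Step 2 — invert Sigma. det(Sigma) = 17·17 - (6)² = 253.
  Sigma^{-1} = (1/det) · [[d, -b], [-b, a]] = [[0.0672, -0.0237],
 [-0.0237, 0.0672]].

Step 3 — form the quadratic (x - mu)^T · Sigma^{-1} · (x - mu):
  Sigma^{-1} · (x - mu) = (-0.004, 0.1779).
  (x - mu)^T · [Sigma^{-1} · (x - mu)] = (1)·(-0.004) + (3)·(0.1779) = 0.5296.

Step 4 — take square root: d = √(0.5296) ≈ 0.7278.

d(x, mu) = √(0.5296) ≈ 0.7278


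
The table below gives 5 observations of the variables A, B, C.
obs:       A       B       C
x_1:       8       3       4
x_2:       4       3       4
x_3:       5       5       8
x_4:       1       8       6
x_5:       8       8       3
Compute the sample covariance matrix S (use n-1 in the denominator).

Step 1 — column means:
  mean(A) = (8 + 4 + 5 + 1 + 8) / 5 = 26/5 = 5.2
  mean(B) = (3 + 3 + 5 + 8 + 8) / 5 = 27/5 = 5.4
  mean(C) = (4 + 4 + 8 + 6 + 3) / 5 = 25/5 = 5

Step 2 — sample covariance S[i,j] = (1/(n-1)) · Σ_k (x_{k,i} - mean_i) · (x_{k,j} - mean_j), with n-1 = 4.
  S[A,A] = ((2.8)·(2.8) + (-1.2)·(-1.2) + (-0.2)·(-0.2) + (-4.2)·(-4.2) + (2.8)·(2.8)) / 4 = 34.8/4 = 8.7
  S[A,B] = ((2.8)·(-2.4) + (-1.2)·(-2.4) + (-0.2)·(-0.4) + (-4.2)·(2.6) + (2.8)·(2.6)) / 4 = -7.4/4 = -1.85
  S[A,C] = ((2.8)·(-1) + (-1.2)·(-1) + (-0.2)·(3) + (-4.2)·(1) + (2.8)·(-2)) / 4 = -12/4 = -3
  S[B,B] = ((-2.4)·(-2.4) + (-2.4)·(-2.4) + (-0.4)·(-0.4) + (2.6)·(2.6) + (2.6)·(2.6)) / 4 = 25.2/4 = 6.3
  S[B,C] = ((-2.4)·(-1) + (-2.4)·(-1) + (-0.4)·(3) + (2.6)·(1) + (2.6)·(-2)) / 4 = 1/4 = 0.25
  S[C,C] = ((-1)·(-1) + (-1)·(-1) + (3)·(3) + (1)·(1) + (-2)·(-2)) / 4 = 16/4 = 4

S is symmetric (S[j,i] = S[i,j]). Assembling:

S = [[8.7, -1.85, -3],
 [-1.85, 6.3, 0.25],
 [-3, 0.25, 4]]


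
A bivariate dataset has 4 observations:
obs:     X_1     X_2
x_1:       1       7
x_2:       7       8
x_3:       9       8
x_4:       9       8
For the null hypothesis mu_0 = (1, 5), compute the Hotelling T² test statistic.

Step 1 — sample mean vector:
  mean(X_1) = (1 + 7 + 9 + 9) / 4 = 26/4 = 6.5
  mean(X_2) = (7 + 8 + 8 + 8) / 4 = 31/4 = 7.75
  x̄ = (6.5, 7.75),  deviation x̄ - mu_0 = (6.5, 7.75) - (1, 5) = (5.5, 2.75).

Step 2 — sample covariance matrix, S[i,j] = (1/(n-1)) · Σ_k (x_{k,i} - mean_i) · (x_{k,j} - mean_j), divisor n-1 = 3:
  S[X_1,X_1] = ((-5.5)·(-5.5) + (0.5)·(0.5) + (2.5)·(2.5) + (2.5)·(2.5)) / 3 = 43/3 = 14.3333
  S[X_1,X_2] = ((-5.5)·(-0.75) + (0.5)·(0.25) + (2.5)·(0.25) + (2.5)·(0.25)) / 3 = 5.5/3 = 1.8333
  S[X_2,X_2] = ((-0.75)·(-0.75) + (0.25)·(0.25) + (0.25)·(0.25) + (0.25)·(0.25)) / 3 = 0.75/3 = 0.25
  S = [[14.3333, 1.8333],
 [1.8333, 0.25]].

Step 3 — invert S. det(S) = 14.3333·0.25 - (1.8333)² = 0.2222.
  S^{-1} = (1/det) · [[d, -b], [-b, a]] = [[1.125, -8.25],
 [-8.25, 64.5]].

Step 4 — quadratic form (x̄ - mu_0)^T · S^{-1} · (x̄ - mu_0):
  S^{-1} · (x̄ - mu_0) = (-16.5, 132),
  (x̄ - mu_0)^T · [...] = (5.5)·(-16.5) + (2.75)·(132) = 272.25.

Step 5 — scale by n: T² = 4 · 272.25 = 1089.

T² ≈ 1089


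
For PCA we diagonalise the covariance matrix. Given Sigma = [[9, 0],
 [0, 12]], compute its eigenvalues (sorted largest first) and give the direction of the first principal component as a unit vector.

Step 1 — characteristic polynomial of 2×2 Sigma:
  det(Sigma - λI) = λ² - trace · λ + det = 0.
  trace = 9 + 12 = 21, det = 9·12 - (0)² = 108.
Step 2 — discriminant:
  Δ = trace² - 4·det = 441 - 432 = 9.
Step 3 — eigenvalues:
  λ = (trace ± √Δ)/2 = (21 ± 3)/2,
  λ_1 = 12,  λ_2 = 9.

Step 4 — unit eigenvector for λ_1: Sigma is diagonal, so its eigenvectors are the coordinate axes. λ_1 = 12 is the diagonal entry on the second coordinate axis, hence
  v_1 = (0, 1) (||v_1|| = 1).

λ_1 = 12,  λ_2 = 9;  v_1 ≈ (0, 1)


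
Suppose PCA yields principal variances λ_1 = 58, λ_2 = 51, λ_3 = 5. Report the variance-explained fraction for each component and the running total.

Step 1 — total variance = trace(Sigma) = Σ λ_i = 58 + 51 + 5 = 114.

Step 2 — fraction explained by component i = λ_i / Σ λ:
  PC1: 58/114 = 0.5088
  PC2: 51/114 = 0.4474
  PC3: 5/114 = 0.0439

Step 3 — cumulative fraction after k components = (λ_1 + ... + λ_k) / Σ λ:
  k = 1: 58/114 = 0.5088
  k = 2: (58 + 51)/114 = 109/114 = 0.9561
  k = 3: (58 + 51 + 5)/114 = 114/114 = 1

Summary (fraction, with percent):

explained: PC1 0.5088 (50.88%), PC2 0.4474 (44.74%), PC3 0.0439 (4.39%);  cumulative: 0.5088, 0.9561, 1


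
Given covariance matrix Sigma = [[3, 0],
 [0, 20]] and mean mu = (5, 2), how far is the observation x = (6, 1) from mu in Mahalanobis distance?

Step 1 — centre the observation: (x - mu) = (1, -1).

Step 2 — invert Sigma. det(Sigma) = 3·20 - (0)² = 60.
  Sigma^{-1} = (1/det) · [[d, -b], [-b, a]] = [[0.3333, 0],
 [0, 0.05]].

Step 3 — form the quadratic (x - mu)^T · Sigma^{-1} · (x - mu):
  Sigma^{-1} · (x - mu) = (0.3333, -0.05).
  (x - mu)^T · [Sigma^{-1} · (x - mu)] = (1)·(0.3333) + (-1)·(-0.05) = 0.3833.

Step 4 — take square root: d = √(0.3833) ≈ 0.6191.

d(x, mu) = √(0.3833) ≈ 0.6191


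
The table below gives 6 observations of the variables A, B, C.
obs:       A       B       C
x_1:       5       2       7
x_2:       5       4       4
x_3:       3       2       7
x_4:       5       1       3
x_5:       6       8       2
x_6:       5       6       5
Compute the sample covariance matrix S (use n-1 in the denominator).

Step 1 — column means:
  mean(A) = (5 + 5 + 3 + 5 + 6 + 5) / 6 = 29/6 = 4.8333
  mean(B) = (2 + 4 + 2 + 1 + 8 + 6) / 6 = 23/6 = 3.8333
  mean(C) = (7 + 4 + 7 + 3 + 2 + 5) / 6 = 28/6 = 4.6667

Step 2 — sample covariance S[i,j] = (1/(n-1)) · Σ_k (x_{k,i} - mean_i) · (x_{k,j} - mean_j), with n-1 = 5.
  S[A,A] = ((0.1667)·(0.1667) + (0.1667)·(0.1667) + (-1.8333)·(-1.8333) + (0.1667)·(0.1667) + (1.1667)·(1.1667) + (0.1667)·(0.1667)) / 5 = 4.8333/5 = 0.9667
  S[A,B] = ((0.1667)·(-1.8333) + (0.1667)·(0.1667) + (-1.8333)·(-1.8333) + (0.1667)·(-2.8333) + (1.1667)·(4.1667) + (0.1667)·(2.1667)) / 5 = 7.8333/5 = 1.5667
  S[A,C] = ((0.1667)·(2.3333) + (0.1667)·(-0.6667) + (-1.8333)·(2.3333) + (0.1667)·(-1.6667) + (1.1667)·(-2.6667) + (0.1667)·(0.3333)) / 5 = -7.3333/5 = -1.4667
  S[B,B] = ((-1.8333)·(-1.8333) + (0.1667)·(0.1667) + (-1.8333)·(-1.8333) + (-2.8333)·(-2.8333) + (4.1667)·(4.1667) + (2.1667)·(2.1667)) / 5 = 36.8333/5 = 7.3667
  S[B,C] = ((-1.8333)·(2.3333) + (0.1667)·(-0.6667) + (-1.8333)·(2.3333) + (-2.8333)·(-1.6667) + (4.1667)·(-2.6667) + (2.1667)·(0.3333)) / 5 = -14.3333/5 = -2.8667
  S[C,C] = ((2.3333)·(2.3333) + (-0.6667)·(-0.6667) + (2.3333)·(2.3333) + (-1.6667)·(-1.6667) + (-2.6667)·(-2.6667) + (0.3333)·(0.3333)) / 5 = 21.3333/5 = 4.2667

S is symmetric (S[j,i] = S[i,j]). Assembling:

S = [[0.9667, 1.5667, -1.4667],
 [1.5667, 7.3667, -2.8667],
 [-1.4667, -2.8667, 4.2667]]


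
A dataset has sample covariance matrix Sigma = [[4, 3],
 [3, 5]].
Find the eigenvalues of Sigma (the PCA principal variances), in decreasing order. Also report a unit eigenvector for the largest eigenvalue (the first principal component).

Step 1 — characteristic polynomial of 2×2 Sigma:
  det(Sigma - λI) = λ² - trace · λ + det = 0.
  trace = 4 + 5 = 9, det = 4·5 - (3)² = 11.
Step 2 — discriminant:
  Δ = trace² - 4·det = 81 - 44 = 37.
Step 3 — eigenvalues:
  λ = (trace ± √Δ)/2 = (9 ± 6.0828)/2,
  λ_1 = 7.5414,  λ_2 = 1.4586.

Step 4 — unit eigenvector for λ_1: solve (Sigma - λ_1 I)v = 0. First row:
  (4 - 7.5414)·v_x + (3)·v_y = 0, i.e. (-3.5414)·v_x + (3)·v_y = 0,
  so v ∝ (b, λ_1 - a) = (3, 3.5414) = u.
  ||u|| = √((3)² + (3.5414)²) = √(21.5414) ≈ 4.6413,
  v_1 = u/||u|| ≈ (0.6464, 0.763) (||v_1|| = 1).

λ_1 = 7.5414,  λ_2 = 1.4586;  v_1 ≈ (0.6464, 0.763)


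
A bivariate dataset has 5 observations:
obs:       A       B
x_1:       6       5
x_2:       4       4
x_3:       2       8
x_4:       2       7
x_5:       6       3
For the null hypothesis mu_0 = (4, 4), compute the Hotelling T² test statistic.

Step 1 — sample mean vector:
  mean(A) = (6 + 4 + 2 + 2 + 6) / 5 = 20/5 = 4
  mean(B) = (5 + 4 + 8 + 7 + 3) / 5 = 27/5 = 5.4
  x̄ = (4, 5.4),  deviation x̄ - mu_0 = (4, 5.4) - (4, 4) = (0, 1.4).

Step 2 — sample covariance matrix, S[i,j] = (1/(n-1)) · Σ_k (x_{k,i} - mean_i) · (x_{k,j} - mean_j), divisor n-1 = 4:
  S[A,A] = ((2)·(2) + (0)·(0) + (-2)·(-2) + (-2)·(-2) + (2)·(2)) / 4 = 16/4 = 4
  S[A,B] = ((2)·(-0.4) + (0)·(-1.4) + (-2)·(2.6) + (-2)·(1.6) + (2)·(-2.4)) / 4 = -14/4 = -3.5
  S[B,B] = ((-0.4)·(-0.4) + (-1.4)·(-1.4) + (2.6)·(2.6) + (1.6)·(1.6) + (-2.4)·(-2.4)) / 4 = 17.2/4 = 4.3
  S = [[4, -3.5],
 [-3.5, 4.3]].

Step 3 — invert S. det(S) = 4·4.3 - (-3.5)² = 4.95.
  S^{-1} = (1/det) · [[d, -b], [-b, a]] = [[0.8687, 0.7071],
 [0.7071, 0.8081]].

Step 4 — quadratic form (x̄ - mu_0)^T · S^{-1} · (x̄ - mu_0):
  S^{-1} · (x̄ - mu_0) = (0.9899, 1.1313),
  (x̄ - mu_0)^T · [...] = (0)·(0.9899) + (1.4)·(1.1313) = 1.5838.

Step 5 — scale by n: T² = 5 · 1.5838 = 7.9192.

T² ≈ 7.9192


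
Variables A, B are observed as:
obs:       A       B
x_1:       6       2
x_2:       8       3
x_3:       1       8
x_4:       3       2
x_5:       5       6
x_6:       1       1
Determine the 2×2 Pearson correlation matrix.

Step 1 — column means:
  mean(A) = (6 + 8 + 1 + 3 + 5 + 1) / 6 = 24/6 = 4
  mean(B) = (2 + 3 + 8 + 2 + 6 + 1) / 6 = 22/6 = 3.6667

Step 2 — sample variances and covariances s[i,j] = (1/(n-1)) · Σ_k (x_{k,i} - mean_i) · (x_{k,j} - mean_j), with n-1 = 5:
  s[A,A] = ((2)·(2) + (4)·(4) + (-3)·(-3) + (-1)·(-1) + (1)·(1) + (-3)·(-3)) / 5 = 40/5 = 8
  s[A,B] = ((2)·(-1.6667) + (4)·(-0.6667) + (-3)·(4.3333) + (-1)·(-1.6667) + (1)·(2.3333) + (-3)·(-2.6667)) / 5 = -7/5 = -1.4
  s[B,B] = ((-1.6667)·(-1.6667) + (-0.6667)·(-0.6667) + (4.3333)·(4.3333) + (-1.6667)·(-1.6667) + (2.3333)·(2.3333) + (-2.6667)·(-2.6667)) / 5 = 37.3333/5 = 7.4667
  Sample standard deviations s_i = √(s[i,i]):
  s(A) = √(8) = 2.8284
  s(B) = √(7.4667) = 2.7325

Step 3 — r_{ij} = s_{ij} / (s_i · s_j):
  r[A,A] = 1 (diagonal).
  r[A,B] = -1.4 / (2.8284 · 2.7325) = -1.4 / 7.7287 = -0.1811
  r[B,B] = 1 (diagonal).

R is symmetric with unit diagonal. Assembling:

R = [[1, -0.1811],
 [-0.1811, 1]]


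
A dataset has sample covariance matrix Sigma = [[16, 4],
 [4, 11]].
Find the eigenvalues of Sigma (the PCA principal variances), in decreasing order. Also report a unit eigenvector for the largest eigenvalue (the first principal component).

Step 1 — characteristic polynomial of 2×2 Sigma:
  det(Sigma - λI) = λ² - trace · λ + det = 0.
  trace = 16 + 11 = 27, det = 16·11 - (4)² = 160.
Step 2 — discriminant:
  Δ = trace² - 4·det = 729 - 640 = 89.
Step 3 — eigenvalues:
  λ = (trace ± √Δ)/2 = (27 ± 9.434)/2,
  λ_1 = 18.217,  λ_2 = 8.783.

Step 4 — unit eigenvector for λ_1: solve (Sigma - λ_1 I)v = 0. First row:
  (16 - 18.217)·v_x + (4)·v_y = 0, i.e. (-2.217)·v_x + (4)·v_y = 0,
  so v ∝ (b, λ_1 - a) = (4, 2.217) = u.
  ||u|| = √((4)² + (2.217)²) = √(20.915) ≈ 4.5733,
  v_1 = u/||u|| ≈ (0.8746, 0.4848) (||v_1|| = 1).

λ_1 = 18.217,  λ_2 = 8.783;  v_1 ≈ (0.8746, 0.4848)


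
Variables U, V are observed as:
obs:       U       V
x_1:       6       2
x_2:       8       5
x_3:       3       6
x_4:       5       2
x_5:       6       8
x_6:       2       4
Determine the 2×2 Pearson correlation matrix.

Step 1 — column means:
  mean(U) = (6 + 8 + 3 + 5 + 6 + 2) / 6 = 30/6 = 5
  mean(V) = (2 + 5 + 6 + 2 + 8 + 4) / 6 = 27/6 = 4.5

Step 2 — sample variances and covariances s[i,j] = (1/(n-1)) · Σ_k (x_{k,i} - mean_i) · (x_{k,j} - mean_j), with n-1 = 5:
  s[U,U] = ((1)·(1) + (3)·(3) + (-2)·(-2) + (0)·(0) + (1)·(1) + (-3)·(-3)) / 5 = 24/5 = 4.8
  s[U,V] = ((1)·(-2.5) + (3)·(0.5) + (-2)·(1.5) + (0)·(-2.5) + (1)·(3.5) + (-3)·(-0.5)) / 5 = 1/5 = 0.2
  s[V,V] = ((-2.5)·(-2.5) + (0.5)·(0.5) + (1.5)·(1.5) + (-2.5)·(-2.5) + (3.5)·(3.5) + (-0.5)·(-0.5)) / 5 = 27.5/5 = 5.5
  Sample standard deviations s_i = √(s[i,i]):
  s(U) = √(4.8) = 2.1909
  s(V) = √(5.5) = 2.3452

Step 3 — r_{ij} = s_{ij} / (s_i · s_j):
  r[U,U] = 1 (diagonal).
  r[U,V] = 0.2 / (2.1909 · 2.3452) = 0.2 / 5.1381 = 0.0389
  r[V,V] = 1 (diagonal).

R is symmetric with unit diagonal. Assembling:

R = [[1, 0.0389],
 [0.0389, 1]]


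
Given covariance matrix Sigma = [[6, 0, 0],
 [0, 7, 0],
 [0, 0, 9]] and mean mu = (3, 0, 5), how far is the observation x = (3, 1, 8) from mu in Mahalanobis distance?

Step 1 — centre the observation: (x - mu) = (0, 1, 3).

Step 2 — invert Sigma (cofactor / det for 3×3, or solve directly):
  Sigma^{-1} = [[0.1667, 0, 0],
 [0, 0.1429, 0],
 [0, 0, 0.1111]].

Step 3 — form the quadratic (x - mu)^T · Sigma^{-1} · (x - mu):
  Sigma^{-1} · (x - mu) = (0, 0.1429, 0.3333).
  (x - mu)^T · [Sigma^{-1} · (x - mu)] = (0)·(0) + (1)·(0.1429) + (3)·(0.3333) = 1.1429.

Step 4 — take square root: d = √(1.1429) ≈ 1.069.

d(x, mu) = √(1.1429) ≈ 1.069


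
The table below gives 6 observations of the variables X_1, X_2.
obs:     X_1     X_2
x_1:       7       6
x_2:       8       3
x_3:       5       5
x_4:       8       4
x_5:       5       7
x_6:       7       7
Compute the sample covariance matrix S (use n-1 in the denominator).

Step 1 — column means:
  mean(X_1) = (7 + 8 + 5 + 8 + 5 + 7) / 6 = 40/6 = 6.6667
  mean(X_2) = (6 + 3 + 5 + 4 + 7 + 7) / 6 = 32/6 = 5.3333

Step 2 — sample covariance S[i,j] = (1/(n-1)) · Σ_k (x_{k,i} - mean_i) · (x_{k,j} - mean_j), with n-1 = 5.
  S[X_1,X_1] = ((0.3333)·(0.3333) + (1.3333)·(1.3333) + (-1.6667)·(-1.6667) + (1.3333)·(1.3333) + (-1.6667)·(-1.6667) + (0.3333)·(0.3333)) / 5 = 9.3333/5 = 1.8667
  S[X_1,X_2] = ((0.3333)·(0.6667) + (1.3333)·(-2.3333) + (-1.6667)·(-0.3333) + (1.3333)·(-1.3333) + (-1.6667)·(1.6667) + (0.3333)·(1.6667)) / 5 = -6.3333/5 = -1.2667
  S[X_2,X_2] = ((0.6667)·(0.6667) + (-2.3333)·(-2.3333) + (-0.3333)·(-0.3333) + (-1.3333)·(-1.3333) + (1.6667)·(1.6667) + (1.6667)·(1.6667)) / 5 = 13.3333/5 = 2.6667

S is symmetric (S[j,i] = S[i,j]). Assembling:

S = [[1.8667, -1.2667],
 [-1.2667, 2.6667]]


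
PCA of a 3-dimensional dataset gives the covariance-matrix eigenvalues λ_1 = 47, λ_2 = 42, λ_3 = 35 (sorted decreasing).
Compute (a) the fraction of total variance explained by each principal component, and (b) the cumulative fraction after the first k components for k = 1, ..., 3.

Step 1 — total variance = trace(Sigma) = Σ λ_i = 47 + 42 + 35 = 124.

Step 2 — fraction explained by component i = λ_i / Σ λ:
  PC1: 47/124 = 0.379
  PC2: 42/124 = 0.3387
  PC3: 35/124 = 0.2823

Step 3 — cumulative fraction after k components = (λ_1 + ... + λ_k) / Σ λ:
  k = 1: 47/124 = 0.379
  k = 2: (47 + 42)/124 = 89/124 = 0.7177
  k = 3: (47 + 42 + 35)/124 = 124/124 = 1

Summary (fraction, with percent):

explained: PC1 0.379 (37.9%), PC2 0.3387 (33.87%), PC3 0.2823 (28.23%);  cumulative: 0.379, 0.7177, 1


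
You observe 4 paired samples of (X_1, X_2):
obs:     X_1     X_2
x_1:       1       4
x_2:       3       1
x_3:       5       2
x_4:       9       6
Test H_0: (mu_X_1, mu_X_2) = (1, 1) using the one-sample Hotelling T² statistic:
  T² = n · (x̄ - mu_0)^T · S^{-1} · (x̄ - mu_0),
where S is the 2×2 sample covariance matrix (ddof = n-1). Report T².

Step 1 — sample mean vector:
  mean(X_1) = (1 + 3 + 5 + 9) / 4 = 18/4 = 4.5
  mean(X_2) = (4 + 1 + 2 + 6) / 4 = 13/4 = 3.25
  x̄ = (4.5, 3.25),  deviation x̄ - mu_0 = (4.5, 3.25) - (1, 1) = (3.5, 2.25).

Step 2 — sample covariance matrix, S[i,j] = (1/(n-1)) · Σ_k (x_{k,i} - mean_i) · (x_{k,j} - mean_j), divisor n-1 = 3:
  S[X_1,X_1] = ((-3.5)·(-3.5) + (-1.5)·(-1.5) + (0.5)·(0.5) + (4.5)·(4.5)) / 3 = 35/3 = 11.6667
  S[X_1,X_2] = ((-3.5)·(0.75) + (-1.5)·(-2.25) + (0.5)·(-1.25) + (4.5)·(2.75)) / 3 = 12.5/3 = 4.1667
  S[X_2,X_2] = ((0.75)·(0.75) + (-2.25)·(-2.25) + (-1.25)·(-1.25) + (2.75)·(2.75)) / 3 = 14.75/3 = 4.9167
  S = [[11.6667, 4.1667],
 [4.1667, 4.9167]].

Step 3 — invert S. det(S) = 11.6667·4.9167 - (4.1667)² = 40.
  S^{-1} = (1/det) · [[d, -b], [-b, a]] = [[0.1229, -0.1042],
 [-0.1042, 0.2917]].

Step 4 — quadratic form (x̄ - mu_0)^T · S^{-1} · (x̄ - mu_0):
  S^{-1} · (x̄ - mu_0) = (0.1958, 0.2917),
  (x̄ - mu_0)^T · [...] = (3.5)·(0.1958) + (2.25)·(0.2917) = 1.3417.

Step 5 — scale by n: T² = 4 · 1.3417 = 5.3667.

T² ≈ 5.3667


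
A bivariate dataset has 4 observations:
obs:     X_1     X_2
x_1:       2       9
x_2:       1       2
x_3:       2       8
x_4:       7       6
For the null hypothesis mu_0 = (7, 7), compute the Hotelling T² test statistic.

Step 1 — sample mean vector:
  mean(X_1) = (2 + 1 + 2 + 7) / 4 = 12/4 = 3
  mean(X_2) = (9 + 2 + 8 + 6) / 4 = 25/4 = 6.25
  x̄ = (3, 6.25),  deviation x̄ - mu_0 = (3, 6.25) - (7, 7) = (-4, -0.75).

Step 2 — sample covariance matrix, S[i,j] = (1/(n-1)) · Σ_k (x_{k,i} - mean_i) · (x_{k,j} - mean_j), divisor n-1 = 3:
  S[X_1,X_1] = ((-1)·(-1) + (-2)·(-2) + (-1)·(-1) + (4)·(4)) / 3 = 22/3 = 7.3333
  S[X_1,X_2] = ((-1)·(2.75) + (-2)·(-4.25) + (-1)·(1.75) + (4)·(-0.25)) / 3 = 3/3 = 1
  S[X_2,X_2] = ((2.75)·(2.75) + (-4.25)·(-4.25) + (1.75)·(1.75) + (-0.25)·(-0.25)) / 3 = 28.75/3 = 9.5833
  S = [[7.3333, 1],
 [1, 9.5833]].

Step 3 — invert S. det(S) = 7.3333·9.5833 - (1)² = 69.2778.
  S^{-1} = (1/det) · [[d, -b], [-b, a]] = [[0.1383, -0.0144],
 [-0.0144, 0.1059]].

Step 4 — quadratic form (x̄ - mu_0)^T · S^{-1} · (x̄ - mu_0):
  S^{-1} · (x̄ - mu_0) = (-0.5425, -0.0217),
  (x̄ - mu_0)^T · [...] = (-4)·(-0.5425) + (-0.75)·(-0.0217) = 2.1862.

Step 5 — scale by n: T² = 4 · 2.1862 = 8.745.

T² ≈ 8.745


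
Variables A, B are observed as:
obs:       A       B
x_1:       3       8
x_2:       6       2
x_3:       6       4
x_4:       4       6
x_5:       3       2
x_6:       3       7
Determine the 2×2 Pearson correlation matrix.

Step 1 — column means:
  mean(A) = (3 + 6 + 6 + 4 + 3 + 3) / 6 = 25/6 = 4.1667
  mean(B) = (8 + 2 + 4 + 6 + 2 + 7) / 6 = 29/6 = 4.8333

Step 2 — sample variances and covariances s[i,j] = (1/(n-1)) · Σ_k (x_{k,i} - mean_i) · (x_{k,j} - mean_j), with n-1 = 5:
  s[A,A] = ((-1.1667)·(-1.1667) + (1.8333)·(1.8333) + (1.8333)·(1.8333) + (-0.1667)·(-0.1667) + (-1.1667)·(-1.1667) + (-1.1667)·(-1.1667)) / 5 = 10.8333/5 = 2.1667
  s[A,B] = ((-1.1667)·(3.1667) + (1.8333)·(-2.8333) + (1.8333)·(-0.8333) + (-0.1667)·(1.1667) + (-1.1667)·(-2.8333) + (-1.1667)·(2.1667)) / 5 = -9.8333/5 = -1.9667
  s[B,B] = ((3.1667)·(3.1667) + (-2.8333)·(-2.8333) + (-0.8333)·(-0.8333) + (1.1667)·(1.1667) + (-2.8333)·(-2.8333) + (2.1667)·(2.1667)) / 5 = 32.8333/5 = 6.5667
  Sample standard deviations s_i = √(s[i,i]):
  s(A) = √(2.1667) = 1.472
  s(B) = √(6.5667) = 2.5626

Step 3 — r_{ij} = s_{ij} / (s_i · s_j):
  r[A,A] = 1 (diagonal).
  r[A,B] = -1.9667 / (1.472 · 2.5626) = -1.9667 / 3.772 = -0.5214
  r[B,B] = 1 (diagonal).

R is symmetric with unit diagonal. Assembling:

R = [[1, -0.5214],
 [-0.5214, 1]]


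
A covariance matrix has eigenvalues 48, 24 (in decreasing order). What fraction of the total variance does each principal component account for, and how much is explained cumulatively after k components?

Step 1 — total variance = trace(Sigma) = Σ λ_i = 48 + 24 = 72.

Step 2 — fraction explained by component i = λ_i / Σ λ:
  PC1: 48/72 = 0.6667
  PC2: 24/72 = 0.3333

Step 3 — cumulative fraction after k components = (λ_1 + ... + λ_k) / Σ λ:
  k = 1: 48/72 = 0.6667
  k = 2: (48 + 24)/72 = 72/72 = 1

Summary (fraction, with percent):

explained: PC1 0.6667 (66.67%), PC2 0.3333 (33.33%);  cumulative: 0.6667, 1


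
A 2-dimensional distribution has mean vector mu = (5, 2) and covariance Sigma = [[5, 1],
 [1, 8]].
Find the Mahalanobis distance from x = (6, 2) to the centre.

Step 1 — centre the observation: (x - mu) = (1, 0).

Step 2 — invert Sigma. det(Sigma) = 5·8 - (1)² = 39.
  Sigma^{-1} = (1/det) · [[d, -b], [-b, a]] = [[0.2051, -0.0256],
 [-0.0256, 0.1282]].

Step 3 — form the quadratic (x - mu)^T · Sigma^{-1} · (x - mu):
  Sigma^{-1} · (x - mu) = (0.2051, -0.0256).
  (x - mu)^T · [Sigma^{-1} · (x - mu)] = (1)·(0.2051) + (0)·(-0.0256) = 0.2051.

Step 4 — take square root: d = √(0.2051) ≈ 0.4529.

d(x, mu) = √(0.2051) ≈ 0.4529


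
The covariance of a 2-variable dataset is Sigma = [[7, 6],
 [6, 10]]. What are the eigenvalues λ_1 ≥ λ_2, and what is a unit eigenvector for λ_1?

Step 1 — characteristic polynomial of 2×2 Sigma:
  det(Sigma - λI) = λ² - trace · λ + det = 0.
  trace = 7 + 10 = 17, det = 7·10 - (6)² = 34.
Step 2 — discriminant:
  Δ = trace² - 4·det = 289 - 136 = 153.
Step 3 — eigenvalues:
  λ = (trace ± √Δ)/2 = (17 ± 12.3693)/2,
  λ_1 = 14.6847,  λ_2 = 2.3153.

Step 4 — unit eigenvector for λ_1: solve (Sigma - λ_1 I)v = 0. First row:
  (7 - 14.6847)·v_x + (6)·v_y = 0, i.e. (-7.6847)·v_x + (6)·v_y = 0,
  so v ∝ (b, λ_1 - a) = (6, 7.6847) = u.
  ||u|| = √((6)² + (7.6847)²) = √(95.054) ≈ 9.7496,
  v_1 = u/||u|| ≈ (0.6154, 0.7882) (||v_1|| = 1).

λ_1 = 14.6847,  λ_2 = 2.3153;  v_1 ≈ (0.6154, 0.7882)


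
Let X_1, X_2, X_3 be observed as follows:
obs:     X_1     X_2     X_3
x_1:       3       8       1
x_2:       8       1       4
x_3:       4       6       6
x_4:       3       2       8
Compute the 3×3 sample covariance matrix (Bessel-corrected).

Step 1 — column means:
  mean(X_1) = (3 + 8 + 4 + 3) / 4 = 18/4 = 4.5
  mean(X_2) = (8 + 1 + 6 + 2) / 4 = 17/4 = 4.25
  mean(X_3) = (1 + 4 + 6 + 8) / 4 = 19/4 = 4.75

Step 2 — sample covariance S[i,j] = (1/(n-1)) · Σ_k (x_{k,i} - mean_i) · (x_{k,j} - mean_j), with n-1 = 3.
  S[X_1,X_1] = ((-1.5)·(-1.5) + (3.5)·(3.5) + (-0.5)·(-0.5) + (-1.5)·(-1.5)) / 3 = 17/3 = 5.6667
  S[X_1,X_2] = ((-1.5)·(3.75) + (3.5)·(-3.25) + (-0.5)·(1.75) + (-1.5)·(-2.25)) / 3 = -14.5/3 = -4.8333
  S[X_1,X_3] = ((-1.5)·(-3.75) + (3.5)·(-0.75) + (-0.5)·(1.25) + (-1.5)·(3.25)) / 3 = -2.5/3 = -0.8333
  S[X_2,X_2] = ((3.75)·(3.75) + (-3.25)·(-3.25) + (1.75)·(1.75) + (-2.25)·(-2.25)) / 3 = 32.75/3 = 10.9167
  S[X_2,X_3] = ((3.75)·(-3.75) + (-3.25)·(-0.75) + (1.75)·(1.25) + (-2.25)·(3.25)) / 3 = -16.75/3 = -5.5833
  S[X_3,X_3] = ((-3.75)·(-3.75) + (-0.75)·(-0.75) + (1.25)·(1.25) + (3.25)·(3.25)) / 3 = 26.75/3 = 8.9167

S is symmetric (S[j,i] = S[i,j]). Assembling:

S = [[5.6667, -4.8333, -0.8333],
 [-4.8333, 10.9167, -5.5833],
 [-0.8333, -5.5833, 8.9167]]


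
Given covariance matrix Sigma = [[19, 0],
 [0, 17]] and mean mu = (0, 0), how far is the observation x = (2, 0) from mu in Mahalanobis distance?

Step 1 — centre the observation: (x - mu) = (2, 0).

Step 2 — invert Sigma. det(Sigma) = 19·17 - (0)² = 323.
  Sigma^{-1} = (1/det) · [[d, -b], [-b, a]] = [[0.0526, 0],
 [0, 0.0588]].

Step 3 — form the quadratic (x - mu)^T · Sigma^{-1} · (x - mu):
  Sigma^{-1} · (x - mu) = (0.1053, 0).
  (x - mu)^T · [Sigma^{-1} · (x - mu)] = (2)·(0.1053) + (0)·(0) = 0.2105.

Step 4 — take square root: d = √(0.2105) ≈ 0.4588.

d(x, mu) = √(0.2105) ≈ 0.4588


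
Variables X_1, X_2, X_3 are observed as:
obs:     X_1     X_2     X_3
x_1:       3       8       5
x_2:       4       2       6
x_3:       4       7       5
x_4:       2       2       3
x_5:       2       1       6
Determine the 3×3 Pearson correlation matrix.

Step 1 — column means:
  mean(X_1) = (3 + 4 + 4 + 2 + 2) / 5 = 15/5 = 3
  mean(X_2) = (8 + 2 + 7 + 2 + 1) / 5 = 20/5 = 4
  mean(X_3) = (5 + 6 + 5 + 3 + 6) / 5 = 25/5 = 5

Step 2 — sample variances and covariances s[i,j] = (1/(n-1)) · Σ_k (x_{k,i} - mean_i) · (x_{k,j} - mean_j), with n-1 = 4:
  s[X_1,X_1] = ((0)·(0) + (1)·(1) + (1)·(1) + (-1)·(-1) + (-1)·(-1)) / 4 = 4/4 = 1
  s[X_1,X_2] = ((0)·(4) + (1)·(-2) + (1)·(3) + (-1)·(-2) + (-1)·(-3)) / 4 = 6/4 = 1.5
  s[X_1,X_3] = ((0)·(0) + (1)·(1) + (1)·(0) + (-1)·(-2) + (-1)·(1)) / 4 = 2/4 = 0.5
  s[X_2,X_2] = ((4)·(4) + (-2)·(-2) + (3)·(3) + (-2)·(-2) + (-3)·(-3)) / 4 = 42/4 = 10.5
  s[X_2,X_3] = ((4)·(0) + (-2)·(1) + (3)·(0) + (-2)·(-2) + (-3)·(1)) / 4 = -1/4 = -0.25
  s[X_3,X_3] = ((0)·(0) + (1)·(1) + (0)·(0) + (-2)·(-2) + (1)·(1)) / 4 = 6/4 = 1.5
  Sample standard deviations s_i = √(s[i,i]):
  s(X_1) = √(1) = 1
  s(X_2) = √(10.5) = 3.2404
  s(X_3) = √(1.5) = 1.2247

Step 3 — r_{ij} = s_{ij} / (s_i · s_j):
  r[X_1,X_1] = 1 (diagonal).
  r[X_1,X_2] = 1.5 / (1 · 3.2404) = 1.5 / 3.2404 = 0.4629
  r[X_1,X_3] = 0.5 / (1 · 1.2247) = 0.5 / 1.2247 = 0.4082
  r[X_2,X_2] = 1 (diagonal).
  r[X_2,X_3] = -0.25 / (3.2404 · 1.2247) = -0.25 / 3.9686 = -0.063
  r[X_3,X_3] = 1 (diagonal).

R is symmetric with unit diagonal. Assembling:

R = [[1, 0.4629, 0.4082],
 [0.4629, 1, -0.063],
 [0.4082, -0.063, 1]]


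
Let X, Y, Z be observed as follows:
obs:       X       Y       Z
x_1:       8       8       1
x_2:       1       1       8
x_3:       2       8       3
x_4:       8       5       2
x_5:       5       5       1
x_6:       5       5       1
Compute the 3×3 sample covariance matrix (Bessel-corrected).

Step 1 — column means:
  mean(X) = (8 + 1 + 2 + 8 + 5 + 5) / 6 = 29/6 = 4.8333
  mean(Y) = (8 + 1 + 8 + 5 + 5 + 5) / 6 = 32/6 = 5.3333
  mean(Z) = (1 + 8 + 3 + 2 + 1 + 1) / 6 = 16/6 = 2.6667

Step 2 — sample covariance S[i,j] = (1/(n-1)) · Σ_k (x_{k,i} - mean_i) · (x_{k,j} - mean_j), with n-1 = 5.
  S[X,X] = ((3.1667)·(3.1667) + (-3.8333)·(-3.8333) + (-2.8333)·(-2.8333) + (3.1667)·(3.1667) + (0.1667)·(0.1667) + (0.1667)·(0.1667)) / 5 = 42.8333/5 = 8.5667
  S[X,Y] = ((3.1667)·(2.6667) + (-3.8333)·(-4.3333) + (-2.8333)·(2.6667) + (3.1667)·(-0.3333) + (0.1667)·(-0.3333) + (0.1667)·(-0.3333)) / 5 = 16.3333/5 = 3.2667
  S[X,Z] = ((3.1667)·(-1.6667) + (-3.8333)·(5.3333) + (-2.8333)·(0.3333) + (3.1667)·(-0.6667) + (0.1667)·(-1.6667) + (0.1667)·(-1.6667)) / 5 = -29.3333/5 = -5.8667
  S[Y,Y] = ((2.6667)·(2.6667) + (-4.3333)·(-4.3333) + (2.6667)·(2.6667) + (-0.3333)·(-0.3333) + (-0.3333)·(-0.3333) + (-0.3333)·(-0.3333)) / 5 = 33.3333/5 = 6.6667
  S[Y,Z] = ((2.6667)·(-1.6667) + (-4.3333)·(5.3333) + (2.6667)·(0.3333) + (-0.3333)·(-0.6667) + (-0.3333)·(-1.6667) + (-0.3333)·(-1.6667)) / 5 = -25.3333/5 = -5.0667
  S[Z,Z] = ((-1.6667)·(-1.6667) + (5.3333)·(5.3333) + (0.3333)·(0.3333) + (-0.6667)·(-0.6667) + (-1.6667)·(-1.6667) + (-1.6667)·(-1.6667)) / 5 = 37.3333/5 = 7.4667

S is symmetric (S[j,i] = S[i,j]). Assembling:

S = [[8.5667, 3.2667, -5.8667],
 [3.2667, 6.6667, -5.0667],
 [-5.8667, -5.0667, 7.4667]]


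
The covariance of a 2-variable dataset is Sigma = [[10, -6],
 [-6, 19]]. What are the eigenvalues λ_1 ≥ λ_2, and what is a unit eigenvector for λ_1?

Step 1 — characteristic polynomial of 2×2 Sigma:
  det(Sigma - λI) = λ² - trace · λ + det = 0.
  trace = 10 + 19 = 29, det = 10·19 - (-6)² = 154.
Step 2 — discriminant:
  Δ = trace² - 4·det = 841 - 616 = 225.
Step 3 — eigenvalues:
  λ = (trace ± √Δ)/2 = (29 ± 15)/2,
  λ_1 = 22,  λ_2 = 7.

Step 4 — unit eigenvector for λ_1: solve (Sigma - λ_1 I)v = 0. First row:
  (10 - 22)·v_x + (-6)·v_y = 0, i.e. (-12)·v_x + (-6)·v_y = 0,
  so v ∝ (b, λ_1 - a) = (-6, 12); multiply by -1 so the first entry is positive: u = (6, -12).
  ||u|| = √((6)² + (-12)²) = √(180) ≈ 13.4164,
  v_1 = u/||u|| ≈ (0.4472, -0.8944) (||v_1|| = 1).

λ_1 = 22,  λ_2 = 7;  v_1 ≈ (0.4472, -0.8944)


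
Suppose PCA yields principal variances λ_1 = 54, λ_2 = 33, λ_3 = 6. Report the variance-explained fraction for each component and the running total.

Step 1 — total variance = trace(Sigma) = Σ λ_i = 54 + 33 + 6 = 93.

Step 2 — fraction explained by component i = λ_i / Σ λ:
  PC1: 54/93 = 0.5806
  PC2: 33/93 = 0.3548
  PC3: 6/93 = 0.0645

Step 3 — cumulative fraction after k components = (λ_1 + ... + λ_k) / Σ λ:
  k = 1: 54/93 = 0.5806
  k = 2: (54 + 33)/93 = 87/93 = 0.9355
  k = 3: (54 + 33 + 6)/93 = 93/93 = 1

Summary (fraction, with percent):

explained: PC1 0.5806 (58.06%), PC2 0.3548 (35.48%), PC3 0.0645 (6.45%);  cumulative: 0.5806, 0.9355, 1


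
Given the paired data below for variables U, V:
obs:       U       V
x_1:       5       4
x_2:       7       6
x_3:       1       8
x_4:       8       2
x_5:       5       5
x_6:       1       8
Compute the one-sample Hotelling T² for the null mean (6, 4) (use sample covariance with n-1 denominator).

Step 1 — sample mean vector:
  mean(U) = (5 + 7 + 1 + 8 + 5 + 1) / 6 = 27/6 = 4.5
  mean(V) = (4 + 6 + 8 + 2 + 5 + 8) / 6 = 33/6 = 5.5
  x̄ = (4.5, 5.5),  deviation x̄ - mu_0 = (4.5, 5.5) - (6, 4) = (-1.5, 1.5).

Step 2 — sample covariance matrix, S[i,j] = (1/(n-1)) · Σ_k (x_{k,i} - mean_i) · (x_{k,j} - mean_j), divisor n-1 = 5:
  S[U,U] = ((0.5)·(0.5) + (2.5)·(2.5) + (-3.5)·(-3.5) + (3.5)·(3.5) + (0.5)·(0.5) + (-3.5)·(-3.5)) / 5 = 43.5/5 = 8.7
  S[U,V] = ((0.5)·(-1.5) + (2.5)·(0.5) + (-3.5)·(2.5) + (3.5)·(-3.5) + (0.5)·(-0.5) + (-3.5)·(2.5)) / 5 = -29.5/5 = -5.9
  S[V,V] = ((-1.5)·(-1.5) + (0.5)·(0.5) + (2.5)·(2.5) + (-3.5)·(-3.5) + (-0.5)·(-0.5) + (2.5)·(2.5)) / 5 = 27.5/5 = 5.5
  S = [[8.7, -5.9],
 [-5.9, 5.5]].

Step 3 — invert S. det(S) = 8.7·5.5 - (-5.9)² = 13.04.
  S^{-1} = (1/det) · [[d, -b], [-b, a]] = [[0.4218, 0.4525],
 [0.4525, 0.6672]].

Step 4 — quadratic form (x̄ - mu_0)^T · S^{-1} · (x̄ - mu_0):
  S^{-1} · (x̄ - mu_0) = (0.046, 0.3221),
  (x̄ - mu_0)^T · [...] = (-1.5)·(0.046) + (1.5)·(0.3221) = 0.4141.

Step 5 — scale by n: T² = 6 · 0.4141 = 2.4847.

T² ≈ 2.4847


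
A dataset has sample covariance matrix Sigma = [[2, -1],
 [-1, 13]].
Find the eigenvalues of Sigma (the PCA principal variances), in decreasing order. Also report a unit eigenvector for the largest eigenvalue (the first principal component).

Step 1 — characteristic polynomial of 2×2 Sigma:
  det(Sigma - λI) = λ² - trace · λ + det = 0.
  trace = 2 + 13 = 15, det = 2·13 - (-1)² = 25.
Step 2 — discriminant:
  Δ = trace² - 4·det = 225 - 100 = 125.
Step 3 — eigenvalues:
  λ = (trace ± √Δ)/2 = (15 ± 11.1803)/2,
  λ_1 = 13.0902,  λ_2 = 1.9098.

Step 4 — unit eigenvector for λ_1: solve (Sigma - λ_1 I)v = 0. First row:
  (2 - 13.0902)·v_x + (-1)·v_y = 0, i.e. (-11.0902)·v_x + (-1)·v_y = 0,
  so v ∝ (b, λ_1 - a) = (-1, 11.0902); multiply by -1 so the first entry is positive: u = (1, -11.0902).
  ||u|| = √((1)² + (-11.0902)²) = √(123.9919) ≈ 11.1352,
  v_1 = u/||u|| ≈ (0.0898, -0.996) (||v_1|| = 1).

λ_1 = 13.0902,  λ_2 = 1.9098;  v_1 ≈ (0.0898, -0.996)


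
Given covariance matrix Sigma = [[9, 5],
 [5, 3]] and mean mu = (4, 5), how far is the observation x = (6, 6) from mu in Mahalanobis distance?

Step 1 — centre the observation: (x - mu) = (2, 1).

Step 2 — invert Sigma. det(Sigma) = 9·3 - (5)² = 2.
  Sigma^{-1} = (1/det) · [[d, -b], [-b, a]] = [[1.5, -2.5],
 [-2.5, 4.5]].

Step 3 — form the quadratic (x - mu)^T · Sigma^{-1} · (x - mu):
  Sigma^{-1} · (x - mu) = (0.5, -0.5).
  (x - mu)^T · [Sigma^{-1} · (x - mu)] = (2)·(0.5) + (1)·(-0.5) = 0.5.

Step 4 — take square root: d = √(0.5) ≈ 0.7071.

d(x, mu) = √(0.5) ≈ 0.7071


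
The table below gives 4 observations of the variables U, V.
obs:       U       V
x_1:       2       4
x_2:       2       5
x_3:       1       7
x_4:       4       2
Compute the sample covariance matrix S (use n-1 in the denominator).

Step 1 — column means:
  mean(U) = (2 + 2 + 1 + 4) / 4 = 9/4 = 2.25
  mean(V) = (4 + 5 + 7 + 2) / 4 = 18/4 = 4.5

Step 2 — sample covariance S[i,j] = (1/(n-1)) · Σ_k (x_{k,i} - mean_i) · (x_{k,j} - mean_j), with n-1 = 3.
  S[U,U] = ((-0.25)·(-0.25) + (-0.25)·(-0.25) + (-1.25)·(-1.25) + (1.75)·(1.75)) / 3 = 4.75/3 = 1.5833
  S[U,V] = ((-0.25)·(-0.5) + (-0.25)·(0.5) + (-1.25)·(2.5) + (1.75)·(-2.5)) / 3 = -7.5/3 = -2.5
  S[V,V] = ((-0.5)·(-0.5) + (0.5)·(0.5) + (2.5)·(2.5) + (-2.5)·(-2.5)) / 3 = 13/3 = 4.3333

S is symmetric (S[j,i] = S[i,j]). Assembling:

S = [[1.5833, -2.5],
 [-2.5, 4.3333]]


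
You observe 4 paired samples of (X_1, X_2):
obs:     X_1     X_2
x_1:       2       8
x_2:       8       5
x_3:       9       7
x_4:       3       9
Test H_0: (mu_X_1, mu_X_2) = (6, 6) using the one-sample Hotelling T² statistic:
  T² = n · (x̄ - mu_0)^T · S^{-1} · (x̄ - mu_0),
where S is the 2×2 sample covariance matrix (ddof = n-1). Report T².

Step 1 — sample mean vector:
  mean(X_1) = (2 + 8 + 9 + 3) / 4 = 22/4 = 5.5
  mean(X_2) = (8 + 5 + 7 + 9) / 4 = 29/4 = 7.25
  x̄ = (5.5, 7.25),  deviation x̄ - mu_0 = (5.5, 7.25) - (6, 6) = (-0.5, 1.25).

Step 2 — sample covariance matrix, S[i,j] = (1/(n-1)) · Σ_k (x_{k,i} - mean_i) · (x_{k,j} - mean_j), divisor n-1 = 3:
  S[X_1,X_1] = ((-3.5)·(-3.5) + (2.5)·(2.5) + (3.5)·(3.5) + (-2.5)·(-2.5)) / 3 = 37/3 = 12.3333
  S[X_1,X_2] = ((-3.5)·(0.75) + (2.5)·(-2.25) + (3.5)·(-0.25) + (-2.5)·(1.75)) / 3 = -13.5/3 = -4.5
  S[X_2,X_2] = ((0.75)·(0.75) + (-2.25)·(-2.25) + (-0.25)·(-0.25) + (1.75)·(1.75)) / 3 = 8.75/3 = 2.9167
  S = [[12.3333, -4.5],
 [-4.5, 2.9167]].

Step 3 — invert S. det(S) = 12.3333·2.9167 - (-4.5)² = 15.7222.
  S^{-1} = (1/det) · [[d, -b], [-b, a]] = [[0.1855, 0.2862],
 [0.2862, 0.7845]].

Step 4 — quadratic form (x̄ - mu_0)^T · S^{-1} · (x̄ - mu_0):
  S^{-1} · (x̄ - mu_0) = (0.265, 0.8375),
  (x̄ - mu_0)^T · [...] = (-0.5)·(0.265) + (1.25)·(0.8375) = 0.9143.

Step 5 — scale by n: T² = 4 · 0.9143 = 3.6572.

T² ≈ 3.6572


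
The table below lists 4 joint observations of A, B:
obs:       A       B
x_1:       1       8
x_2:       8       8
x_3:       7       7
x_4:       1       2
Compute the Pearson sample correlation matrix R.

Step 1 — column means:
  mean(A) = (1 + 8 + 7 + 1) / 4 = 17/4 = 4.25
  mean(B) = (8 + 8 + 7 + 2) / 4 = 25/4 = 6.25

Step 2 — sample variances and covariances s[i,j] = (1/(n-1)) · Σ_k (x_{k,i} - mean_i) · (x_{k,j} - mean_j), with n-1 = 3:
  s[A,A] = ((-3.25)·(-3.25) + (3.75)·(3.75) + (2.75)·(2.75) + (-3.25)·(-3.25)) / 3 = 42.75/3 = 14.25
  s[A,B] = ((-3.25)·(1.75) + (3.75)·(1.75) + (2.75)·(0.75) + (-3.25)·(-4.25)) / 3 = 16.75/3 = 5.5833
  s[B,B] = ((1.75)·(1.75) + (1.75)·(1.75) + (0.75)·(0.75) + (-4.25)·(-4.25)) / 3 = 24.75/3 = 8.25
  Sample standard deviations s_i = √(s[i,i]):
  s(A) = √(14.25) = 3.7749
  s(B) = √(8.25) = 2.8723

Step 3 — r_{ij} = s_{ij} / (s_i · s_j):
  r[A,A] = 1 (diagonal).
  r[A,B] = 5.5833 / (3.7749 · 2.8723) = 5.5833 / 10.8426 = 0.5149
  r[B,B] = 1 (diagonal).

R is symmetric with unit diagonal. Assembling:

R = [[1, 0.5149],
 [0.5149, 1]]


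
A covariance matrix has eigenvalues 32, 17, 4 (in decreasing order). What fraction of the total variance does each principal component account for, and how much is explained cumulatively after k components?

Step 1 — total variance = trace(Sigma) = Σ λ_i = 32 + 17 + 4 = 53.

Step 2 — fraction explained by component i = λ_i / Σ λ:
  PC1: 32/53 = 0.6038
  PC2: 17/53 = 0.3208
  PC3: 4/53 = 0.0755

Step 3 — cumulative fraction after k components = (λ_1 + ... + λ_k) / Σ λ:
  k = 1: 32/53 = 0.6038
  k = 2: (32 + 17)/53 = 49/53 = 0.9245
  k = 3: (32 + 17 + 4)/53 = 53/53 = 1

Summary (fraction, with percent):

explained: PC1 0.6038 (60.38%), PC2 0.3208 (32.08%), PC3 0.0755 (7.55%);  cumulative: 0.6038, 0.9245, 1


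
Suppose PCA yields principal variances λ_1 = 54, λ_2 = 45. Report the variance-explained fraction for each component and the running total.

Step 1 — total variance = trace(Sigma) = Σ λ_i = 54 + 45 = 99.

Step 2 — fraction explained by component i = λ_i / Σ λ:
  PC1: 54/99 = 0.5455
  PC2: 45/99 = 0.4545

Step 3 — cumulative fraction after k components = (λ_1 + ... + λ_k) / Σ λ:
  k = 1: 54/99 = 0.5455
  k = 2: (54 + 45)/99 = 99/99 = 1

Summary (fraction, with percent):

explained: PC1 0.5455 (54.55%), PC2 0.4545 (45.45%);  cumulative: 0.5455, 1


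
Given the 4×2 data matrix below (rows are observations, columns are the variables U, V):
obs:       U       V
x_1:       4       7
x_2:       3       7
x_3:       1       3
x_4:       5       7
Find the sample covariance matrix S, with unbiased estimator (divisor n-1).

Step 1 — column means:
  mean(U) = (4 + 3 + 1 + 5) / 4 = 13/4 = 3.25
  mean(V) = (7 + 7 + 3 + 7) / 4 = 24/4 = 6

Step 2 — sample covariance S[i,j] = (1/(n-1)) · Σ_k (x_{k,i} - mean_i) · (x_{k,j} - mean_j), with n-1 = 3.
  S[U,U] = ((0.75)·(0.75) + (-0.25)·(-0.25) + (-2.25)·(-2.25) + (1.75)·(1.75)) / 3 = 8.75/3 = 2.9167
  S[U,V] = ((0.75)·(1) + (-0.25)·(1) + (-2.25)·(-3) + (1.75)·(1)) / 3 = 9/3 = 3
  S[V,V] = ((1)·(1) + (1)·(1) + (-3)·(-3) + (1)·(1)) / 3 = 12/3 = 4

S is symmetric (S[j,i] = S[i,j]). Assembling:

S = [[2.9167, 3],
 [3, 4]]


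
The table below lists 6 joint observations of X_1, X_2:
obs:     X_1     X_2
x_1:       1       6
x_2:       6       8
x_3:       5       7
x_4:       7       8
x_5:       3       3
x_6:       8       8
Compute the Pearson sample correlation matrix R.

Step 1 — column means:
  mean(X_1) = (1 + 6 + 5 + 7 + 3 + 8) / 6 = 30/6 = 5
  mean(X_2) = (6 + 8 + 7 + 8 + 3 + 8) / 6 = 40/6 = 6.6667

Step 2 — sample variances and covariances s[i,j] = (1/(n-1)) · Σ_k (x_{k,i} - mean_i) · (x_{k,j} - mean_j), with n-1 = 5:
  s[X_1,X_1] = ((-4)·(-4) + (1)·(1) + (0)·(0) + (2)·(2) + (-2)·(-2) + (3)·(3)) / 5 = 34/5 = 6.8
  s[X_1,X_2] = ((-4)·(-0.6667) + (1)·(1.3333) + (0)·(0.3333) + (2)·(1.3333) + (-2)·(-3.6667) + (3)·(1.3333)) / 5 = 18/5 = 3.6
  s[X_2,X_2] = ((-0.6667)·(-0.6667) + (1.3333)·(1.3333) + (0.3333)·(0.3333) + (1.3333)·(1.3333) + (-3.6667)·(-3.6667) + (1.3333)·(1.3333)) / 5 = 19.3333/5 = 3.8667
  Sample standard deviations s_i = √(s[i,i]):
  s(X_1) = √(6.8) = 2.6077
  s(X_2) = √(3.8667) = 1.9664

Step 3 — r_{ij} = s_{ij} / (s_i · s_j):
  r[X_1,X_1] = 1 (diagonal).
  r[X_1,X_2] = 3.6 / (2.6077 · 1.9664) = 3.6 / 5.1277 = 0.7021
  r[X_2,X_2] = 1 (diagonal).

R is symmetric with unit diagonal. Assembling:

R = [[1, 0.7021],
 [0.7021, 1]]
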